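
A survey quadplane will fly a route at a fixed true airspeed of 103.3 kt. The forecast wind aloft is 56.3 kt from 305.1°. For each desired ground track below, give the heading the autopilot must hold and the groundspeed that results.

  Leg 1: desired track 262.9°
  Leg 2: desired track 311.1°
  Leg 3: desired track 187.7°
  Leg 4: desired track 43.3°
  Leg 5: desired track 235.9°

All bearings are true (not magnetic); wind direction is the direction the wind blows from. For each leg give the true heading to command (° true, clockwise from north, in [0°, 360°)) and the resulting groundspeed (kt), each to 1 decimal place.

Leg 1: desired track 262.9°; wind correction +21.5° → command heading 284.4°, groundspeed 54.4 kt
Leg 2: desired track 311.1°; wind correction -3.3° → command heading 307.8°, groundspeed 47.1 kt
Leg 3: desired track 187.7°; wind correction +28.9° → command heading 216.6°, groundspeed 116.3 kt
Leg 4: desired track 43.3°; wind correction -32.6° → command heading 10.7°, groundspeed 95.0 kt
Leg 5: desired track 235.9°; wind correction +30.6° → command heading 266.5°, groundspeed 68.9 kt

Leg 1: heading=284.4°, groundspeed=54.4 kt
Leg 2: heading=307.8°, groundspeed=47.1 kt
Leg 3: heading=216.6°, groundspeed=116.3 kt
Leg 4: heading=10.7°, groundspeed=95.0 kt
Leg 5: heading=266.5°, groundspeed=68.9 kt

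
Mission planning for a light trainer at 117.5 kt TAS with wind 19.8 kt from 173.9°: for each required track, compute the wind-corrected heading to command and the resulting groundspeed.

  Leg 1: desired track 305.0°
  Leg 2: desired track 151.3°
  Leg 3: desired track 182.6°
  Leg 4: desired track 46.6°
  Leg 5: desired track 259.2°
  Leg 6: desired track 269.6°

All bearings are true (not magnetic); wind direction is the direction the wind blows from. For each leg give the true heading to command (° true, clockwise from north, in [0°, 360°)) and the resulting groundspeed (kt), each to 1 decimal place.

Leg 1: heading=297.7°, groundspeed=129.6 kt
Leg 2: heading=155.0°, groundspeed=99.0 kt
Leg 3: heading=181.1°, groundspeed=97.9 kt
Leg 4: heading=54.3°, groundspeed=128.4 kt
Leg 5: heading=249.5°, groundspeed=114.2 kt
Leg 6: heading=259.9°, groundspeed=117.8 kt

Leg 1: desired track 305.0°; wind correction -7.3° → command heading 297.7°, groundspeed 129.6 kt
Leg 2: desired track 151.3°; wind correction +3.7° → command heading 155.0°, groundspeed 99.0 kt
Leg 3: desired track 182.6°; wind correction -1.5° → command heading 181.1°, groundspeed 97.9 kt
Leg 4: desired track 46.6°; wind correction +7.7° → command heading 54.3°, groundspeed 128.4 kt
Leg 5: desired track 259.2°; wind correction -9.7° → command heading 249.5°, groundspeed 114.2 kt
Leg 6: desired track 269.6°; wind correction -9.7° → command heading 259.9°, groundspeed 117.8 kt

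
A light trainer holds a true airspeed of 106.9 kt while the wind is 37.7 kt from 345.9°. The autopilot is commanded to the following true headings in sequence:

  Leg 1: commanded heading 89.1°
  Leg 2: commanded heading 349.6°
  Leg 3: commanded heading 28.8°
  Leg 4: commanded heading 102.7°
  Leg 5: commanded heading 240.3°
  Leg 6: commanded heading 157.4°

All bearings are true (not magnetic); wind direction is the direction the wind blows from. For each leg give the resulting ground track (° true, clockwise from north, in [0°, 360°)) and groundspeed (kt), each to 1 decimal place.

Leg 1: heading 89.1°; drift +17.6° → track 106.7°, groundspeed 121.2 kt
Leg 2: heading 349.6°; drift +2.0° → track 351.6°, groundspeed 69.3 kt
Leg 3: heading 28.8°; drift +17.9° → track 46.7°, groundspeed 83.3 kt
Leg 4: heading 102.7°; drift +15.2° → track 117.9°, groundspeed 128.4 kt
Leg 5: heading 240.3°; drift -17.2° → track 223.1°, groundspeed 122.5 kt
Leg 6: heading 157.4°; drift +2.2° → track 159.6°, groundspeed 144.3 kt

Leg 1: track=106.7°, groundspeed=121.2 kt
Leg 2: track=351.6°, groundspeed=69.3 kt
Leg 3: track=46.7°, groundspeed=83.3 kt
Leg 4: track=117.9°, groundspeed=128.4 kt
Leg 5: track=223.1°, groundspeed=122.5 kt
Leg 6: track=159.6°, groundspeed=144.3 kt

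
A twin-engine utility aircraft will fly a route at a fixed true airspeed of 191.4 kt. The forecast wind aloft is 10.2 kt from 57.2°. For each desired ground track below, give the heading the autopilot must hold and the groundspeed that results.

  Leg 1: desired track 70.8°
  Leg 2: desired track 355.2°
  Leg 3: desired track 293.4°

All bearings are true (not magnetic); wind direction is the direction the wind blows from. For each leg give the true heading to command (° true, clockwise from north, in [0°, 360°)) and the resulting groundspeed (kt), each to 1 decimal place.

Leg 1: desired track 70.8°; wind correction -0.7° → command heading 70.1°, groundspeed 181.5 kt
Leg 2: desired track 355.2°; wind correction +2.7° → command heading 357.9°, groundspeed 186.4 kt
Leg 3: desired track 293.4°; wind correction +2.5° → command heading 295.9°, groundspeed 196.9 kt

Leg 1: heading=70.1°, groundspeed=181.5 kt
Leg 2: heading=357.9°, groundspeed=186.4 kt
Leg 3: heading=295.9°, groundspeed=196.9 kt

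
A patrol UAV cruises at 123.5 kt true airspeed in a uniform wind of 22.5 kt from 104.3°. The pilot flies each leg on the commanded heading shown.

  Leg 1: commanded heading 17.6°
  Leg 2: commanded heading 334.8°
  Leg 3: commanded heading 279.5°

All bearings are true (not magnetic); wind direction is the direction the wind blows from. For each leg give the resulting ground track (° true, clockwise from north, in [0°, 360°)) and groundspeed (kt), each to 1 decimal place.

Leg 1: heading 17.6°; drift -10.4° → track 7.2°, groundspeed 124.3 kt
Leg 2: heading 334.8°; drift -7.2° → track 327.6°, groundspeed 138.9 kt
Leg 3: heading 279.5°; drift +0.7° → track 280.2°, groundspeed 145.9 kt

Leg 1: track=7.2°, groundspeed=124.3 kt
Leg 2: track=327.6°, groundspeed=138.9 kt
Leg 3: track=280.2°, groundspeed=145.9 kt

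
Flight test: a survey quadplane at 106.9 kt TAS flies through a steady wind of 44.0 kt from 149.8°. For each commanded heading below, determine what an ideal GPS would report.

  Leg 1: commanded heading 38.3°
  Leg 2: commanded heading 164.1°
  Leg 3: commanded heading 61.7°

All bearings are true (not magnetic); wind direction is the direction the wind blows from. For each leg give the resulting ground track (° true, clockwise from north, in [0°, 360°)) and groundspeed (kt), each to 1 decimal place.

Leg 1: track=19.9°, groundspeed=129.7 kt
Leg 2: track=173.7°, groundspeed=65.2 kt
Leg 3: track=39.1°, groundspeed=114.2 kt

Leg 1: heading 38.3°; drift -18.4° → track 19.9°, groundspeed 129.7 kt
Leg 2: heading 164.1°; drift +9.6° → track 173.7°, groundspeed 65.2 kt
Leg 3: heading 61.7°; drift -22.6° → track 39.1°, groundspeed 114.2 kt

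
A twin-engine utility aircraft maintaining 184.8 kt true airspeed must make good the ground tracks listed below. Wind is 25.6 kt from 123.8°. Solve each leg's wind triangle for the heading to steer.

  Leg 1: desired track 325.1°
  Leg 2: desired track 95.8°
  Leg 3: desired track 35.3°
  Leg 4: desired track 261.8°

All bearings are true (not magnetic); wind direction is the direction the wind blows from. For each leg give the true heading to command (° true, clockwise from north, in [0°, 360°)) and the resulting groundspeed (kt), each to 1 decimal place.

Leg 1: heading=328.0°, groundspeed=208.4 kt
Leg 2: heading=99.5°, groundspeed=161.8 kt
Leg 3: heading=43.3°, groundspeed=182.3 kt
Leg 4: heading=256.5°, groundspeed=203.0 kt

Leg 1: desired track 325.1°; wind correction +2.9° → command heading 328.0°, groundspeed 208.4 kt
Leg 2: desired track 95.8°; wind correction +3.7° → command heading 99.5°, groundspeed 161.8 kt
Leg 3: desired track 35.3°; wind correction +8.0° → command heading 43.3°, groundspeed 182.3 kt
Leg 4: desired track 261.8°; wind correction -5.3° → command heading 256.5°, groundspeed 203.0 kt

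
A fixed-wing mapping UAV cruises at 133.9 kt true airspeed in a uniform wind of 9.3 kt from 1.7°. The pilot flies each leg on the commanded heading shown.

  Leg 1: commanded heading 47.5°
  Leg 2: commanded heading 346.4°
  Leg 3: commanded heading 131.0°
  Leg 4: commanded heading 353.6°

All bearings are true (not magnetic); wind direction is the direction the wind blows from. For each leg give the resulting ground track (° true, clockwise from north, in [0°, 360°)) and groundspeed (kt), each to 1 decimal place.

Leg 1: track=50.5°, groundspeed=127.6 kt
Leg 2: track=345.3°, groundspeed=125.0 kt
Leg 3: track=133.9°, groundspeed=140.0 kt
Leg 4: track=353.0°, groundspeed=124.7 kt

Leg 1: heading 47.5°; drift +3.0° → track 50.5°, groundspeed 127.6 kt
Leg 2: heading 346.4°; drift -1.1° → track 345.3°, groundspeed 125.0 kt
Leg 3: heading 131.0°; drift +2.9° → track 133.9°, groundspeed 140.0 kt
Leg 4: heading 353.6°; drift -0.6° → track 353.0°, groundspeed 124.7 kt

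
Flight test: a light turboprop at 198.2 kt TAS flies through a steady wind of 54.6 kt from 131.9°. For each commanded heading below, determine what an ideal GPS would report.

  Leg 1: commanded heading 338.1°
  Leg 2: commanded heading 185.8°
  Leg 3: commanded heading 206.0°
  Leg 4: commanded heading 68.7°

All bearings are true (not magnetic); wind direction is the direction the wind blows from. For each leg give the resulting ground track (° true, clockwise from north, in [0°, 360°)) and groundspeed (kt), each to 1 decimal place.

Leg 1: heading 338.1°; drift -5.6° → track 332.5°, groundspeed 248.4 kt
Leg 2: heading 185.8°; drift +14.9° → track 200.7°, groundspeed 171.8 kt
Leg 3: heading 206.0°; drift +16.0° → track 222.0°, groundspeed 190.6 kt
Leg 4: heading 68.7°; drift -15.7° → track 53.0°, groundspeed 180.3 kt

Leg 1: track=332.5°, groundspeed=248.4 kt
Leg 2: track=200.7°, groundspeed=171.8 kt
Leg 3: track=222.0°, groundspeed=190.6 kt
Leg 4: track=53.0°, groundspeed=180.3 kt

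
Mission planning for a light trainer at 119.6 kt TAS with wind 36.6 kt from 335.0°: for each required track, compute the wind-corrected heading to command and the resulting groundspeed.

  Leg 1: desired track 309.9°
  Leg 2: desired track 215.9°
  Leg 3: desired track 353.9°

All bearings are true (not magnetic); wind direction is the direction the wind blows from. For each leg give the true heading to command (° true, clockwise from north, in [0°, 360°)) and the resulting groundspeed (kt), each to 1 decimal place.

Leg 1: desired track 309.9°; wind correction +7.5° → command heading 317.4°, groundspeed 85.4 kt
Leg 2: desired track 215.9°; wind correction +15.5° → command heading 231.4°, groundspeed 133.0 kt
Leg 3: desired track 353.9°; wind correction -5.7° → command heading 348.2°, groundspeed 84.4 kt

Leg 1: heading=317.4°, groundspeed=85.4 kt
Leg 2: heading=231.4°, groundspeed=133.0 kt
Leg 3: heading=348.2°, groundspeed=84.4 kt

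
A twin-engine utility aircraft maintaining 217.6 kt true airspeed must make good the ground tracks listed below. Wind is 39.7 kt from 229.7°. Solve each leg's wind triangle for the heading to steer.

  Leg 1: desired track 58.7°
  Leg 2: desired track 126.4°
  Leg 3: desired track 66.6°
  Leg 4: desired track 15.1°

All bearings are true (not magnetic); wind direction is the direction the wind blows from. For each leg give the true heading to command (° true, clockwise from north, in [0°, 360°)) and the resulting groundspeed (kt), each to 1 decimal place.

Leg 1: heading=60.3°, groundspeed=256.7 kt
Leg 2: heading=136.6°, groundspeed=223.3 kt
Leg 3: heading=69.6°, groundspeed=255.3 kt
Leg 4: heading=9.2°, groundspeed=249.1 kt

Leg 1: desired track 58.7°; wind correction +1.6° → command heading 60.3°, groundspeed 256.7 kt
Leg 2: desired track 126.4°; wind correction +10.2° → command heading 136.6°, groundspeed 223.3 kt
Leg 3: desired track 66.6°; wind correction +3.0° → command heading 69.6°, groundspeed 255.3 kt
Leg 4: desired track 15.1°; wind correction -5.9° → command heading 9.2°, groundspeed 249.1 kt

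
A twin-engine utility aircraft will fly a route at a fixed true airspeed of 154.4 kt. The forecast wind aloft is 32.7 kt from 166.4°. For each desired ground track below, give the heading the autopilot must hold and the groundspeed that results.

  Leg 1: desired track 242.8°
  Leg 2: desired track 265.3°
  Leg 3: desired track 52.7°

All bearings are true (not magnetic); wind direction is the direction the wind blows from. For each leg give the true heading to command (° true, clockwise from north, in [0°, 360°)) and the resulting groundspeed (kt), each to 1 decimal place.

Leg 1: desired track 242.8°; wind correction -11.9° → command heading 230.9°, groundspeed 143.4 kt
Leg 2: desired track 265.3°; wind correction -12.1° → command heading 253.2°, groundspeed 156.0 kt
Leg 3: desired track 52.7°; wind correction +11.2° → command heading 63.9°, groundspeed 164.6 kt

Leg 1: heading=230.9°, groundspeed=143.4 kt
Leg 2: heading=253.2°, groundspeed=156.0 kt
Leg 3: heading=63.9°, groundspeed=164.6 kt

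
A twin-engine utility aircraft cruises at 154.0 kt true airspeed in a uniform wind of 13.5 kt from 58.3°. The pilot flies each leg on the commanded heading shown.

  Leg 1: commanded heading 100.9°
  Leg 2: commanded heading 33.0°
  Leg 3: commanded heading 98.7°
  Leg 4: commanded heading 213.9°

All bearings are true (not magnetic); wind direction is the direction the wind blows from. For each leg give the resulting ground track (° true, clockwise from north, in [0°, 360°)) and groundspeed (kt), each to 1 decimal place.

Leg 1: track=104.5°, groundspeed=144.4 kt
Leg 2: track=30.7°, groundspeed=141.9 kt
Leg 3: track=102.2°, groundspeed=144.0 kt
Leg 4: track=215.8°, groundspeed=166.4 kt

Leg 1: heading 100.9°; drift +3.6° → track 104.5°, groundspeed 144.4 kt
Leg 2: heading 33.0°; drift -2.3° → track 30.7°, groundspeed 141.9 kt
Leg 3: heading 98.7°; drift +3.5° → track 102.2°, groundspeed 144.0 kt
Leg 4: heading 213.9°; drift +1.9° → track 215.8°, groundspeed 166.4 kt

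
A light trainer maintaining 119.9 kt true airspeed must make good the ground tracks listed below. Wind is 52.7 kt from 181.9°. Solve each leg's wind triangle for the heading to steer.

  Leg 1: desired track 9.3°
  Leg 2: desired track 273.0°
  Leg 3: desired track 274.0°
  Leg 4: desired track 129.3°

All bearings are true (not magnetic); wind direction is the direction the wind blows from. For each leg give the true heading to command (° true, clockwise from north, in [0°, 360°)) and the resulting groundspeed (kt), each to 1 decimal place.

Leg 1: heading=12.5°, groundspeed=172.0 kt
Leg 2: heading=246.9°, groundspeed=108.7 kt
Leg 3: heading=247.9°, groundspeed=109.6 kt
Leg 4: heading=149.7°, groundspeed=80.3 kt

Leg 1: desired track 9.3°; wind correction +3.2° → command heading 12.5°, groundspeed 172.0 kt
Leg 2: desired track 273.0°; wind correction -26.1° → command heading 246.9°, groundspeed 108.7 kt
Leg 3: desired track 274.0°; wind correction -26.1° → command heading 247.9°, groundspeed 109.6 kt
Leg 4: desired track 129.3°; wind correction +20.4° → command heading 149.7°, groundspeed 80.3 kt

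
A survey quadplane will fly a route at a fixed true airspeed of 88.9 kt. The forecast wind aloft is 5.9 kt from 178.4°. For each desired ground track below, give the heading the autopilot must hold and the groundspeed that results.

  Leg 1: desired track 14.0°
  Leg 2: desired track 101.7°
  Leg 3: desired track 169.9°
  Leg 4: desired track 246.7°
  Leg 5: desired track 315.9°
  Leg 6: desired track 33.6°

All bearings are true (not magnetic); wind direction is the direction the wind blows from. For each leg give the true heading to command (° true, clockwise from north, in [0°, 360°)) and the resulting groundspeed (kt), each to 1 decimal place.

Leg 1: desired track 14.0°; wind correction +1.0° → command heading 15.0°, groundspeed 94.6 kt
Leg 2: desired track 101.7°; wind correction +3.7° → command heading 105.4°, groundspeed 87.4 kt
Leg 3: desired track 169.9°; wind correction +0.6° → command heading 170.5°, groundspeed 83.1 kt
Leg 4: desired track 246.7°; wind correction -3.5° → command heading 243.2°, groundspeed 86.5 kt
Leg 5: desired track 315.9°; wind correction -2.6° → command heading 313.3°, groundspeed 93.2 kt
Leg 6: desired track 33.6°; wind correction +2.2° → command heading 35.8°, groundspeed 93.7 kt

Leg 1: heading=15.0°, groundspeed=94.6 kt
Leg 2: heading=105.4°, groundspeed=87.4 kt
Leg 3: heading=170.5°, groundspeed=83.1 kt
Leg 4: heading=243.2°, groundspeed=86.5 kt
Leg 5: heading=313.3°, groundspeed=93.2 kt
Leg 6: heading=35.8°, groundspeed=93.7 kt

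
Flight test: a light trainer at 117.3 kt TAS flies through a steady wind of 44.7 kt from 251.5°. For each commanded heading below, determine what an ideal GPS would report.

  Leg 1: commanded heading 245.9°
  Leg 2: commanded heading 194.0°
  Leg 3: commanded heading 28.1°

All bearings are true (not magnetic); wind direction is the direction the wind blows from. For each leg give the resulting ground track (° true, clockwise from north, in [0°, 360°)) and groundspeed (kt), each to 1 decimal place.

Leg 1: track=242.5°, groundspeed=72.9 kt
Leg 2: track=172.0°, groundspeed=100.6 kt
Leg 3: track=39.7°, groundspeed=152.9 kt

Leg 1: heading 245.9°; drift -3.4° → track 242.5°, groundspeed 72.9 kt
Leg 2: heading 194.0°; drift -22.0° → track 172.0°, groundspeed 100.6 kt
Leg 3: heading 28.1°; drift +11.6° → track 39.7°, groundspeed 152.9 kt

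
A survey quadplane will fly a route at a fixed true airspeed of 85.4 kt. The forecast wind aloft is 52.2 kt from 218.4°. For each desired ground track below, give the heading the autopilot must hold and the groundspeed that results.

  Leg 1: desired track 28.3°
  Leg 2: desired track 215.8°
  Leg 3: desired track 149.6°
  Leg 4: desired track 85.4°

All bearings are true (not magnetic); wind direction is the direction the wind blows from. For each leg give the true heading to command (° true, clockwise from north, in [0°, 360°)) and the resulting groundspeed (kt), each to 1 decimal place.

Leg 1: heading=22.1°, groundspeed=136.3 kt
Leg 2: heading=217.4°, groundspeed=33.2 kt
Leg 3: heading=184.3°, groundspeed=51.3 kt
Leg 4: heading=112.0°, groundspeed=112.0 kt

Leg 1: desired track 28.3°; wind correction -6.2° → command heading 22.1°, groundspeed 136.3 kt
Leg 2: desired track 215.8°; wind correction +1.6° → command heading 217.4°, groundspeed 33.2 kt
Leg 3: desired track 149.6°; wind correction +34.7° → command heading 184.3°, groundspeed 51.3 kt
Leg 4: desired track 85.4°; wind correction +26.6° → command heading 112.0°, groundspeed 112.0 kt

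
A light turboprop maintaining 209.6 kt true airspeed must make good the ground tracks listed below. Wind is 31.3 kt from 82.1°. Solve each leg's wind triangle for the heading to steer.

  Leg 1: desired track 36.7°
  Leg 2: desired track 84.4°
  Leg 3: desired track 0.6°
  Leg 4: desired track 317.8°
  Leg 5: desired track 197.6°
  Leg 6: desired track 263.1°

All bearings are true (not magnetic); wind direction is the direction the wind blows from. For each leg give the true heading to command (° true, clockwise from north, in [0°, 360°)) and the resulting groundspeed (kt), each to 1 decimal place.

Leg 1: desired track 36.7°; wind correction +6.1° → command heading 42.8°, groundspeed 186.4 kt
Leg 2: desired track 84.4°; wind correction -0.3° → command heading 84.1°, groundspeed 178.3 kt
Leg 3: desired track 0.6°; wind correction +8.5° → command heading 9.1°, groundspeed 202.7 kt
Leg 4: desired track 317.8°; wind correction +7.1° → command heading 324.9°, groundspeed 225.6 kt
Leg 5: desired track 197.6°; wind correction -7.7° → command heading 189.9°, groundspeed 221.2 kt
Leg 6: desired track 263.1°; wind correction +0.1° → command heading 263.2°, groundspeed 240.9 kt

Leg 1: heading=42.8°, groundspeed=186.4 kt
Leg 2: heading=84.1°, groundspeed=178.3 kt
Leg 3: heading=9.1°, groundspeed=202.7 kt
Leg 4: heading=324.9°, groundspeed=225.6 kt
Leg 5: heading=189.9°, groundspeed=221.2 kt
Leg 6: heading=263.2°, groundspeed=240.9 kt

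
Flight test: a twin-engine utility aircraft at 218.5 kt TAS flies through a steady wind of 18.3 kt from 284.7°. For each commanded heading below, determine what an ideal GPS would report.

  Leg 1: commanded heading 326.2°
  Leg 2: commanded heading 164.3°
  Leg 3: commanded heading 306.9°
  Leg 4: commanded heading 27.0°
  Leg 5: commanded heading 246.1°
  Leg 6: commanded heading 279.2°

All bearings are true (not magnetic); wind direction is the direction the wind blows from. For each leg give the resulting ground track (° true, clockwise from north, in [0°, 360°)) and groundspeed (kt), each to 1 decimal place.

Leg 1: track=329.6°, groundspeed=205.2 kt
Leg 2: track=160.3°, groundspeed=228.3 kt
Leg 3: track=308.9°, groundspeed=201.7 kt
Leg 4: track=31.6°, groundspeed=223.1 kt
Leg 5: track=242.9°, groundspeed=204.5 kt
Leg 6: track=278.7°, groundspeed=200.3 kt

Leg 1: heading 326.2°; drift +3.4° → track 329.6°, groundspeed 205.2 kt
Leg 2: heading 164.3°; drift -4.0° → track 160.3°, groundspeed 228.3 kt
Leg 3: heading 306.9°; drift +2.0° → track 308.9°, groundspeed 201.7 kt
Leg 4: heading 27.0°; drift +4.6° → track 31.6°, groundspeed 223.1 kt
Leg 5: heading 246.1°; drift -3.2° → track 242.9°, groundspeed 204.5 kt
Leg 6: heading 279.2°; drift -0.5° → track 278.7°, groundspeed 200.3 kt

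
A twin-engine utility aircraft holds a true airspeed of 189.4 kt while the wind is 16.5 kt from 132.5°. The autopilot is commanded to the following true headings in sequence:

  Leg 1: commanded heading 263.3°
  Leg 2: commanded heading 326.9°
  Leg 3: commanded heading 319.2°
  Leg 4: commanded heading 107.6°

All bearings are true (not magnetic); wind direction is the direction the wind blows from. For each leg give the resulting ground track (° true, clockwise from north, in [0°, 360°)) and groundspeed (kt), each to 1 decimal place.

Leg 1: heading 263.3°; drift +3.6° → track 266.9°, groundspeed 200.6 kt
Leg 2: heading 326.9°; drift -1.1° → track 325.8°, groundspeed 205.4 kt
Leg 3: heading 319.2°; drift -0.5° → track 318.7°, groundspeed 205.8 kt
Leg 4: heading 107.6°; drift -2.3° → track 105.3°, groundspeed 174.6 kt

Leg 1: track=266.9°, groundspeed=200.6 kt
Leg 2: track=325.8°, groundspeed=205.4 kt
Leg 3: track=318.7°, groundspeed=205.8 kt
Leg 4: track=105.3°, groundspeed=174.6 kt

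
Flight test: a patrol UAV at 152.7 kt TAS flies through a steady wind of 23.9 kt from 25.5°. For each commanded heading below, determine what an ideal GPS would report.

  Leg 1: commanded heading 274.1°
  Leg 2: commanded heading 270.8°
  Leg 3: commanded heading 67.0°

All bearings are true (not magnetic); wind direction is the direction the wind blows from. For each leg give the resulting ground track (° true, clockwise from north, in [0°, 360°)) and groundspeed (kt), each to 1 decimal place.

Leg 1: heading 274.1°; drift -7.8° → track 266.3°, groundspeed 162.9 kt
Leg 2: heading 270.8°; drift -7.6° → track 263.2°, groundspeed 164.1 kt
Leg 3: heading 67.0°; drift +6.7° → track 73.7°, groundspeed 135.7 kt

Leg 1: track=266.3°, groundspeed=162.9 kt
Leg 2: track=263.2°, groundspeed=164.1 kt
Leg 3: track=73.7°, groundspeed=135.7 kt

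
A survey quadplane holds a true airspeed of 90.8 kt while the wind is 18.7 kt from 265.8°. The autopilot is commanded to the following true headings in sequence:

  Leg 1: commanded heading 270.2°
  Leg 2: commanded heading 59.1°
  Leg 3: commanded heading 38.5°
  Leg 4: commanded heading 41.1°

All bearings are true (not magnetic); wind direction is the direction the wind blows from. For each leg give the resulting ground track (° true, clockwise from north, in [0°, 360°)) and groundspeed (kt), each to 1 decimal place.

Leg 1: track=271.3°, groundspeed=72.2 kt
Leg 2: track=63.6°, groundspeed=107.8 kt
Leg 3: track=46.1°, groundspeed=104.4 kt
Leg 4: track=48.3°, groundspeed=104.9 kt

Leg 1: heading 270.2°; drift +1.1° → track 271.3°, groundspeed 72.2 kt
Leg 2: heading 59.1°; drift +4.5° → track 63.6°, groundspeed 107.8 kt
Leg 3: heading 38.5°; drift +7.6° → track 46.1°, groundspeed 104.4 kt
Leg 4: heading 41.1°; drift +7.2° → track 48.3°, groundspeed 104.9 kt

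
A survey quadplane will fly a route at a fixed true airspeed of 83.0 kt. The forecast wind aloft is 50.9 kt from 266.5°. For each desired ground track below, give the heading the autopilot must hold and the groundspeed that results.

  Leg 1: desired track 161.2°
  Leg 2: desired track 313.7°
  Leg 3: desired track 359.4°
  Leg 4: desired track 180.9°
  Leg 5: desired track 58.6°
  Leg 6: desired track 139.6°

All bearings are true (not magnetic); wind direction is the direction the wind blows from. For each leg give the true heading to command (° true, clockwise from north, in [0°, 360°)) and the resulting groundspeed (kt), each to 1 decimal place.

Leg 1: heading=197.5°, groundspeed=80.4 kt
Leg 2: heading=287.0°, groundspeed=39.5 kt
Leg 3: heading=321.6°, groundspeed=68.2 kt
Leg 4: heading=218.6°, groundspeed=61.8 kt
Leg 5: heading=41.9°, groundspeed=124.5 kt
Leg 6: heading=169.0°, groundspeed=102.9 kt

Leg 1: desired track 161.2°; wind correction +36.3° → command heading 197.5°, groundspeed 80.4 kt
Leg 2: desired track 313.7°; wind correction -26.7° → command heading 287.0°, groundspeed 39.5 kt
Leg 3: desired track 359.4°; wind correction -37.8° → command heading 321.6°, groundspeed 68.2 kt
Leg 4: desired track 180.9°; wind correction +37.7° → command heading 218.6°, groundspeed 61.8 kt
Leg 5: desired track 58.6°; wind correction -16.7° → command heading 41.9°, groundspeed 124.5 kt
Leg 6: desired track 139.6°; wind correction +29.4° → command heading 169.0°, groundspeed 102.9 kt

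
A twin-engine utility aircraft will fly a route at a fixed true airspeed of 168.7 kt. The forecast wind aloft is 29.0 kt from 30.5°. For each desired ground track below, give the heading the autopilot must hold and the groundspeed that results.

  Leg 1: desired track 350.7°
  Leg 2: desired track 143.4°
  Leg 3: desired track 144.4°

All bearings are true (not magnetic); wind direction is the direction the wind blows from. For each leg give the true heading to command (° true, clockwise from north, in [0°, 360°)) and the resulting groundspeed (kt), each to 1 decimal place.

Leg 1: heading=357.0°, groundspeed=145.4 kt
Leg 2: heading=134.3°, groundspeed=177.9 kt
Leg 3: heading=135.4°, groundspeed=178.4 kt

Leg 1: desired track 350.7°; wind correction +6.3° → command heading 357.0°, groundspeed 145.4 kt
Leg 2: desired track 143.4°; wind correction -9.1° → command heading 134.3°, groundspeed 177.9 kt
Leg 3: desired track 144.4°; wind correction -9.0° → command heading 135.4°, groundspeed 178.4 kt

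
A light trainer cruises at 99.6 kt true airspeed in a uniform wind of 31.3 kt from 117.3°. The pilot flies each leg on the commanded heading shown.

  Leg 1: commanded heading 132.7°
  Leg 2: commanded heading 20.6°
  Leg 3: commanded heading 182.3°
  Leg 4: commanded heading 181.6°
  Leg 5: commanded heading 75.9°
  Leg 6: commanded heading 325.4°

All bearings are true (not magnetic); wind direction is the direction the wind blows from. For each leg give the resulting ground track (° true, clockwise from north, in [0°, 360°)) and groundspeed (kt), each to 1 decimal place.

Leg 1: track=139.5°, groundspeed=69.9 kt
Leg 2: track=3.8°, groundspeed=107.8 kt
Leg 3: track=200.5°, groundspeed=90.9 kt
Leg 4: track=199.8°, groundspeed=90.5 kt
Leg 5: track=60.7°, groundspeed=78.9 kt
Leg 6: track=318.8°, groundspeed=128.1 kt

Leg 1: heading 132.7°; drift +6.8° → track 139.5°, groundspeed 69.9 kt
Leg 2: heading 20.6°; drift -16.8° → track 3.8°, groundspeed 107.8 kt
Leg 3: heading 182.3°; drift +18.2° → track 200.5°, groundspeed 90.9 kt
Leg 4: heading 181.6°; drift +18.2° → track 199.8°, groundspeed 90.5 kt
Leg 5: heading 75.9°; drift -15.2° → track 60.7°, groundspeed 78.9 kt
Leg 6: heading 325.4°; drift -6.6° → track 318.8°, groundspeed 128.1 kt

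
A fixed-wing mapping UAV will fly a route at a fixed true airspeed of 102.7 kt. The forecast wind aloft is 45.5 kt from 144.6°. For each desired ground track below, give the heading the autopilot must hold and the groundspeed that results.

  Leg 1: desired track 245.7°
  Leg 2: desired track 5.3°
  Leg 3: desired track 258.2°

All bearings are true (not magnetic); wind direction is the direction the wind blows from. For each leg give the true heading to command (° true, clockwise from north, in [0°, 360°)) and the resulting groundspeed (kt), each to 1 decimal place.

Leg 1: desired track 245.7°; wind correction -25.8° → command heading 219.9°, groundspeed 101.2 kt
Leg 2: desired track 5.3°; wind correction +16.8° → command heading 22.1°, groundspeed 132.8 kt
Leg 3: desired track 258.2°; wind correction -24.0° → command heading 234.2°, groundspeed 112.1 kt

Leg 1: heading=219.9°, groundspeed=101.2 kt
Leg 2: heading=22.1°, groundspeed=132.8 kt
Leg 3: heading=234.2°, groundspeed=112.1 kt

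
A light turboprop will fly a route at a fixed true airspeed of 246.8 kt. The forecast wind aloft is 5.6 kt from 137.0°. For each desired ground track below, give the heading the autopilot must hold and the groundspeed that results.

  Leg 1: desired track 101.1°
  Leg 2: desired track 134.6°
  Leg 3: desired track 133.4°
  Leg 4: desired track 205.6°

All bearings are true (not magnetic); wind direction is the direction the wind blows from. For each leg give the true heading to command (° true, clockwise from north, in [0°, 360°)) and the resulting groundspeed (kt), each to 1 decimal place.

Leg 1: heading=101.9°, groundspeed=242.2 kt
Leg 2: heading=134.7°, groundspeed=241.2 kt
Leg 3: heading=133.5°, groundspeed=241.2 kt
Leg 4: heading=204.4°, groundspeed=244.7 kt

Leg 1: desired track 101.1°; wind correction +0.8° → command heading 101.9°, groundspeed 242.2 kt
Leg 2: desired track 134.6°; wind correction +0.1° → command heading 134.7°, groundspeed 241.2 kt
Leg 3: desired track 133.4°; wind correction +0.1° → command heading 133.5°, groundspeed 241.2 kt
Leg 4: desired track 205.6°; wind correction -1.2° → command heading 204.4°, groundspeed 244.7 kt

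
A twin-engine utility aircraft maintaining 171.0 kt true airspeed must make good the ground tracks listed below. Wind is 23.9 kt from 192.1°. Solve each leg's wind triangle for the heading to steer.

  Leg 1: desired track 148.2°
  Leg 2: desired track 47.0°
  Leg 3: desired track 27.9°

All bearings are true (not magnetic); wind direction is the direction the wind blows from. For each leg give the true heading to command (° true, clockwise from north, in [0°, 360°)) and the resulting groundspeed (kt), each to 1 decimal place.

Leg 1: desired track 148.2°; wind correction +5.6° → command heading 153.8°, groundspeed 153.0 kt
Leg 2: desired track 47.0°; wind correction +4.6° → command heading 51.6°, groundspeed 190.1 kt
Leg 3: desired track 27.9°; wind correction +2.2° → command heading 30.1°, groundspeed 193.9 kt

Leg 1: heading=153.8°, groundspeed=153.0 kt
Leg 2: heading=51.6°, groundspeed=190.1 kt
Leg 3: heading=30.1°, groundspeed=193.9 kt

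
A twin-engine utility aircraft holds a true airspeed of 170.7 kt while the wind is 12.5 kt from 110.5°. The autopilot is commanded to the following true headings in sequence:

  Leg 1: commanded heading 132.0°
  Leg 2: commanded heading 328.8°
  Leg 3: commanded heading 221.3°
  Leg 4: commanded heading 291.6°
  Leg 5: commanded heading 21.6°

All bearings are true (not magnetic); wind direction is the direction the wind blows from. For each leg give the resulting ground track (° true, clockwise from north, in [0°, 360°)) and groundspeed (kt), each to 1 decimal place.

Leg 1: heading 132.0°; drift +1.6° → track 133.6°, groundspeed 159.1 kt
Leg 2: heading 328.8°; drift -2.5° → track 326.3°, groundspeed 180.7 kt
Leg 3: heading 221.3°; drift +3.8° → track 225.1°, groundspeed 175.5 kt
Leg 4: heading 291.6°; drift -0.1° → track 291.5°, groundspeed 183.2 kt
Leg 5: heading 21.6°; drift -4.2° → track 17.4°, groundspeed 170.9 kt

Leg 1: track=133.6°, groundspeed=159.1 kt
Leg 2: track=326.3°, groundspeed=180.7 kt
Leg 3: track=225.1°, groundspeed=175.5 kt
Leg 4: track=291.5°, groundspeed=183.2 kt
Leg 5: track=17.4°, groundspeed=170.9 kt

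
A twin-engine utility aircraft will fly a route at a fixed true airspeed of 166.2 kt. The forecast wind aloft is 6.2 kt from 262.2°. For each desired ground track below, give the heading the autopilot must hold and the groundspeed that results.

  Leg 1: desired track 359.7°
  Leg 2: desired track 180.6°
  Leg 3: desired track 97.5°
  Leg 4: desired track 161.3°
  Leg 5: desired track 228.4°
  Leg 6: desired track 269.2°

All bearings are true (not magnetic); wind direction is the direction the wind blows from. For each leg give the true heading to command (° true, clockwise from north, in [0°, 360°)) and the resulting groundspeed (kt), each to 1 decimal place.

Leg 1: heading=357.6°, groundspeed=166.9 kt
Leg 2: heading=182.7°, groundspeed=165.2 kt
Leg 3: heading=98.1°, groundspeed=172.2 kt
Leg 4: heading=163.4°, groundspeed=167.3 kt
Leg 5: heading=229.6°, groundspeed=161.0 kt
Leg 6: heading=268.9°, groundspeed=160.0 kt

Leg 1: desired track 359.7°; wind correction -2.1° → command heading 357.6°, groundspeed 166.9 kt
Leg 2: desired track 180.6°; wind correction +2.1° → command heading 182.7°, groundspeed 165.2 kt
Leg 3: desired track 97.5°; wind correction +0.6° → command heading 98.1°, groundspeed 172.2 kt
Leg 4: desired track 161.3°; wind correction +2.1° → command heading 163.4°, groundspeed 167.3 kt
Leg 5: desired track 228.4°; wind correction +1.2° → command heading 229.6°, groundspeed 161.0 kt
Leg 6: desired track 269.2°; wind correction -0.3° → command heading 268.9°, groundspeed 160.0 kt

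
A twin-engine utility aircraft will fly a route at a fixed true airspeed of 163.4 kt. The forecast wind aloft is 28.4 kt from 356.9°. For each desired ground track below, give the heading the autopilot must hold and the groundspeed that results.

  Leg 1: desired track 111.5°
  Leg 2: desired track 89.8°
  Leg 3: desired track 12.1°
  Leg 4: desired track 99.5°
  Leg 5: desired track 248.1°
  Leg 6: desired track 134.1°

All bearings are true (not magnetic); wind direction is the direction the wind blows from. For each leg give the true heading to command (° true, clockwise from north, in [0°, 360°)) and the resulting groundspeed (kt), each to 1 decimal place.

Leg 1: heading=102.4°, groundspeed=173.2 kt
Leg 2: heading=79.8°, groundspeed=162.4 kt
Leg 3: heading=9.5°, groundspeed=135.8 kt
Leg 4: heading=89.7°, groundspeed=167.2 kt
Leg 5: heading=257.6°, groundspeed=170.3 kt
Leg 6: heading=127.3°, groundspeed=183.1 kt

Leg 1: desired track 111.5°; wind correction -9.1° → command heading 102.4°, groundspeed 173.2 kt
Leg 2: desired track 89.8°; wind correction -10.0° → command heading 79.8°, groundspeed 162.4 kt
Leg 3: desired track 12.1°; wind correction -2.6° → command heading 9.5°, groundspeed 135.8 kt
Leg 4: desired track 99.5°; wind correction -9.8° → command heading 89.7°, groundspeed 167.2 kt
Leg 5: desired track 248.1°; wind correction +9.5° → command heading 257.6°, groundspeed 170.3 kt
Leg 6: desired track 134.1°; wind correction -6.8° → command heading 127.3°, groundspeed 183.1 kt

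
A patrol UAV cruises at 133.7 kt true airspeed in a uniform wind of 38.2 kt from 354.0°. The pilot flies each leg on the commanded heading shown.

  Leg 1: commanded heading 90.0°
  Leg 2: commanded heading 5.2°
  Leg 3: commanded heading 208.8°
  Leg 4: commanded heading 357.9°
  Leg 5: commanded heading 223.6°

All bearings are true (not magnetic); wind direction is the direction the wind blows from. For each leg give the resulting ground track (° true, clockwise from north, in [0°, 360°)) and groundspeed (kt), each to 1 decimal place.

Leg 1: heading 90.0°; drift +15.4° → track 105.4°, groundspeed 142.8 kt
Leg 2: heading 5.2°; drift +4.4° → track 9.6°, groundspeed 96.5 kt
Leg 3: heading 208.8°; drift -7.5° → track 201.3°, groundspeed 166.5 kt
Leg 4: heading 357.9°; drift +1.6° → track 359.5°, groundspeed 95.6 kt
Leg 5: heading 223.6°; drift -10.4° → track 213.2°, groundspeed 161.1 kt

Leg 1: track=105.4°, groundspeed=142.8 kt
Leg 2: track=9.6°, groundspeed=96.5 kt
Leg 3: track=201.3°, groundspeed=166.5 kt
Leg 4: track=359.5°, groundspeed=95.6 kt
Leg 5: track=213.2°, groundspeed=161.1 kt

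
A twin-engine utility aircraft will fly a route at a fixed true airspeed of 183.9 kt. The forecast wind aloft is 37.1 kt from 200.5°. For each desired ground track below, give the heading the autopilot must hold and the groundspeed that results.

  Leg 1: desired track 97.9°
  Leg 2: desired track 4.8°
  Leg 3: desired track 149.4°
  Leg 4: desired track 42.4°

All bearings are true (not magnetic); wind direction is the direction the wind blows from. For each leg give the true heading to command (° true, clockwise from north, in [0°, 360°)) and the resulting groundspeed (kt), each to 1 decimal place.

Leg 1: desired track 97.9°; wind correction +11.4° → command heading 109.3°, groundspeed 188.4 kt
Leg 2: desired track 4.8°; wind correction -3.1° → command heading 1.7°, groundspeed 219.3 kt
Leg 3: desired track 149.4°; wind correction +9.0° → command heading 158.4°, groundspeed 158.3 kt
Leg 4: desired track 42.4°; wind correction +4.3° → command heading 46.7°, groundspeed 217.8 kt

Leg 1: heading=109.3°, groundspeed=188.4 kt
Leg 2: heading=1.7°, groundspeed=219.3 kt
Leg 3: heading=158.4°, groundspeed=158.3 kt
Leg 4: heading=46.7°, groundspeed=217.8 kt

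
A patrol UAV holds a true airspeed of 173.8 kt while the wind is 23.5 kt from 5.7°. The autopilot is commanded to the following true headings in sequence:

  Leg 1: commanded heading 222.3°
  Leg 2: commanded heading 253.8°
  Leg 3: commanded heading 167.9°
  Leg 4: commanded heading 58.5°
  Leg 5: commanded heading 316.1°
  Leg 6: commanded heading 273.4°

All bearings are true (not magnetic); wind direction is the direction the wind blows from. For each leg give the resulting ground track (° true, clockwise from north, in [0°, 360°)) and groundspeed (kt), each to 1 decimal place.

Leg 1: heading 222.3°; drift -4.2° → track 218.1°, groundspeed 193.2 kt
Leg 2: heading 253.8°; drift -6.8° → track 247.0°, groundspeed 183.9 kt
Leg 3: heading 167.9°; drift +2.1° → track 170.0°, groundspeed 196.3 kt
Leg 4: heading 58.5°; drift +6.7° → track 65.2°, groundspeed 160.7 kt
Leg 5: heading 316.1°; drift -6.4° → track 309.7°, groundspeed 159.6 kt
Leg 6: heading 273.4°; drift -7.7° → track 265.7°, groundspeed 176.3 kt

Leg 1: track=218.1°, groundspeed=193.2 kt
Leg 2: track=247.0°, groundspeed=183.9 kt
Leg 3: track=170.0°, groundspeed=196.3 kt
Leg 4: track=65.2°, groundspeed=160.7 kt
Leg 5: track=309.7°, groundspeed=159.6 kt
Leg 6: track=265.7°, groundspeed=176.3 kt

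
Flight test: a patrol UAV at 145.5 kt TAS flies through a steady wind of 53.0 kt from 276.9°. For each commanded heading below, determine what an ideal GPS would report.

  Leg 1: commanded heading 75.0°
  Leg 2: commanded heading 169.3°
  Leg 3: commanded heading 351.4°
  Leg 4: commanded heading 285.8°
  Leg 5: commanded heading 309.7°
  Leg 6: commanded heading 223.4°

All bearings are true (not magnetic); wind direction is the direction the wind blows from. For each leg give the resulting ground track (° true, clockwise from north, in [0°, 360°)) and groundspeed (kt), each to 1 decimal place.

Leg 1: heading 75.0°; drift +5.8° → track 80.8°, groundspeed 195.7 kt
Leg 2: heading 169.3°; drift -17.4° → track 151.9°, groundspeed 169.2 kt
Leg 3: heading 351.4°; drift +21.2° → track 12.6°, groundspeed 140.9 kt
Leg 4: heading 285.8°; drift +5.0° → track 290.8°, groundspeed 93.5 kt
Leg 5: heading 309.7°; drift +15.9° → track 325.6°, groundspeed 105.0 kt
Leg 6: heading 223.4°; drift -20.5° → track 202.9°, groundspeed 121.7 kt

Leg 1: track=80.8°, groundspeed=195.7 kt
Leg 2: track=151.9°, groundspeed=169.2 kt
Leg 3: track=12.6°, groundspeed=140.9 kt
Leg 4: track=290.8°, groundspeed=93.5 kt
Leg 5: track=325.6°, groundspeed=105.0 kt
Leg 6: track=202.9°, groundspeed=121.7 kt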